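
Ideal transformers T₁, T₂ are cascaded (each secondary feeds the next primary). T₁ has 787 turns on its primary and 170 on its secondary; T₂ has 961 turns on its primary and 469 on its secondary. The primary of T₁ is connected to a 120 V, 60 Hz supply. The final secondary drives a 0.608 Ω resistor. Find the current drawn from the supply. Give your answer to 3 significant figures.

After T₁: V = 120.00 × 170/787 = 25.921 V.
After T₂: V = 25.921 × 469/961 = 12.650 V.
I_load = 12.650/0.608 = 20.807 A, so P_out = 12.650 × 20.807 = 263.21 W.
All ideal ⇒ P_in = P_out, so I_supply = 263.21/120 = 2.19 A.

I_supply ≈ 2.19 A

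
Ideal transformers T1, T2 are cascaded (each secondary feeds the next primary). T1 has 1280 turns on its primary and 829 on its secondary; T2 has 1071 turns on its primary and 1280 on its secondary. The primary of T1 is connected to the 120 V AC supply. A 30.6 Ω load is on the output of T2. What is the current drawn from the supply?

After T1: V = 120.00 × 829/1280 = 77.719 V.
After T2: V = 77.719 × 1280/1071 = 92.885 V.
I_load = 92.885/30.6 = 3.0355 A, so P_out = 92.885 × 3.0355 = 281.95 W.
All ideal ⇒ P_in = P_out, so I_supply = 281.95/120 = 2.35 A.

I_supply ≈ 2.35 A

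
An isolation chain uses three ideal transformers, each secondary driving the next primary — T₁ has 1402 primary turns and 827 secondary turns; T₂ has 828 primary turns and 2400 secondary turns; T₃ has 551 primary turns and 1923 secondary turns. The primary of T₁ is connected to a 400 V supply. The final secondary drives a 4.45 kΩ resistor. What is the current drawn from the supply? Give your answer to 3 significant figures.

After T₁: V = 400.00 × 827/1402 = 235.95 V.
After T₂: V = 235.95 × 2400/828 = 683.91 V.
After T₃: V = 683.91 × 1923/551 = 2386.9 V.
I_load = 2386.9/4450 = 0.53637 A, so P_out = 2386.9 × 0.53637 = 1280.2 W.
All ideal ⇒ P_in = P_out, so I_supply = 1280.2/400 = 3.20 A.

I_supply ≈ 3.20 A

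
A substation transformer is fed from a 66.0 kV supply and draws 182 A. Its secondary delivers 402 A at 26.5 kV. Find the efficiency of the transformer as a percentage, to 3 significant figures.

η ≈ 88.7%

P_in = 66000 × 182 = 1.20120×10^7 W.
P_out = 26500 × 402 = 1.06530×10^7 W.
η = P_out/P_in = 1.06530×10^7/(1.20120×10^7) = 0.887.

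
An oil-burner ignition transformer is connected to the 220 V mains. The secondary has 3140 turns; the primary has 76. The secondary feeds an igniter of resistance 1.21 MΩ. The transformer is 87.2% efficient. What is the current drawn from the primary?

I_p ≈ 0.356 A

V_s = 220 × 3140/76 = 9089.5 V.
I_s = V_s/R = 9089.5/(1.21×10^6) = 0.0075120 A.
P_out = V_s I_s = 9089.5 × 0.0075120 = 68.280 W.
P_in = P_out/η = 68.280/0.872 = 78.302 W.
I_p = P_in/V_p = 78.302/220 = 0.356 A.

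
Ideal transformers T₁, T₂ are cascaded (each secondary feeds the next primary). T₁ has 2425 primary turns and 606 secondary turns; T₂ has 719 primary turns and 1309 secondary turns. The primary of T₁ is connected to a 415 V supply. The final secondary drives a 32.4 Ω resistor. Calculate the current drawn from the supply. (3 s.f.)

I_supply ≈ 2.65 A

Secondary of T₁: V = 415.00 × 606/2425 = 103.71 V.
Secondary of T₂: V = 103.71 × 1309/719 = 188.81 V.
I_load = 188.81/32.4 = 5.8274 A, so P_out = 188.81 × 5.8274 = 1100.3 W.
All ideal ⇒ P_in = P_out, so I_supply = 1100.3/415 = 2.65 A.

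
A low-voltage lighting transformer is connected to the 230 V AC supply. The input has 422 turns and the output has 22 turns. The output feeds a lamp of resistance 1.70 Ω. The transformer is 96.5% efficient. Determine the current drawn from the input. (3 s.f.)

I_in ≈ 0.381 A

V_out = 230 × 22/422 = 11.991 V.
I_out = V_out/R = 11.991/1.70 = 7.0532 A.
P_out = V_out I_out = 11.991 × 7.0532 = 84.572 W.
P_in = P_out/η = 84.572/0.965 = 87.640 W.
I_in = P_in/V_in = 87.640/230 = 0.381 A.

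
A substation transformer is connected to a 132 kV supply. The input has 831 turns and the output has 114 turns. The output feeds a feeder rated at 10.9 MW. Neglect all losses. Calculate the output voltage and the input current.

V_out = V_in × N_out/N_in = 132000 × 114/831 = 18108 V.
I_out = P/V_out = 1.09×10^7/18108 = 601.93 A.
I_in = I_out × N_out/N_in = 601.93 × 114/831 = 82.6 A.

V_out ≈ 18100 V, I_in ≈ 82.6 A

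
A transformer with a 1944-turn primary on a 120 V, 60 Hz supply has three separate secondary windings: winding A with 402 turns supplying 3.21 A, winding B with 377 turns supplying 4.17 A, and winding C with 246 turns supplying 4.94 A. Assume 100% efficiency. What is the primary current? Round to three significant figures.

V_A = 120 × 402/1944 = 24.815 V; V_B = 120 × 377/1944 = 23.272 V; V_C = 120 × 246/1944 = 15.185 V.
P_out = V_A I_A + V_B I_B + V_C I_C = 24.815×3.21 + 23.272×4.17 + 15.185×4.94 = 79.656 + 97.043 + 75.015 = 251.71 W.
Ideal ⇒ P_in = P_out, so I_p = P_out/V_p = 251.71/120 = 2.10 A.

I_p ≈ 2.10 A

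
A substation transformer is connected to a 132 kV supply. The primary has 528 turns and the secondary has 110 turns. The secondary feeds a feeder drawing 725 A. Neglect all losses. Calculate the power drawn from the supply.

P ≈ 1.99×10^7 W

I_p = I_s × N_s/N_p = 725 × 110/528 = 151.04 A.
P = V_p I_p = 132000 × 151.04 = 1.99×10^7 W.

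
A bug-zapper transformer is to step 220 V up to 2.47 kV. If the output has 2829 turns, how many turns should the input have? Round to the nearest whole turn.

N_in/N_out = V_in/V_out, so N_in = 2829 × 220/2470 = 252.0 ≈ 252 turns.

N_in = 252 turns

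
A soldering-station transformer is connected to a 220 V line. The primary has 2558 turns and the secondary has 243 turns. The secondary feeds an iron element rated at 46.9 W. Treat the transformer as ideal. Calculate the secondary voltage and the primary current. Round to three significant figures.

V_s ≈ 20.9 V, I_p ≈ 0.213 A

V_s = V_p × N_s/N_p = 220 × 243/2558 = 20.899 V.
I_s = P/V_s = 46.9/20.899 = 2.2441 A.
I_p = I_s × N_s/N_p = 2.2441 × 243/2558 = 0.213 A.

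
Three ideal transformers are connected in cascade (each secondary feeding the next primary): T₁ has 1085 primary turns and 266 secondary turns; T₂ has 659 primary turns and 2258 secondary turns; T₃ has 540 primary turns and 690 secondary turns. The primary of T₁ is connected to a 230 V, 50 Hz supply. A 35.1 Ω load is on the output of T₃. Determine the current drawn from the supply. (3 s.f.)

Secondary of T₁: V = 230.00 × 266/1085 = 56.387 V.
Secondary of T₂: V = 56.387 × 2258/659 = 193.20 V.
Secondary of T₃: V = 193.20 × 690/540 = 246.87 V.
I_load = 246.87/35.1 = 7.0334 A, so P_out = 246.87 × 7.0334 = 1736.4 W.
All ideal ⇒ P_in = P_out, so I_supply = 1736.4/230 = 7.55 A.

I_supply ≈ 7.55 A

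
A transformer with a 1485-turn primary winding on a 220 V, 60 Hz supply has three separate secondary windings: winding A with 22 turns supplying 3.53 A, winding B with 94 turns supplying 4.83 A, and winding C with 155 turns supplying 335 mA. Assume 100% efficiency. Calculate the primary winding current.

I_p ≈ 0.393 A

V_A = 220 × 22/1485 = 3.2593 V; V_B = 220 × 94/1485 = 13.926 V; V_C = 220 × 155/1485 = 22.963 V.
P_out = V_A I_A + V_B I_B + V_C I_C = 3.2593×3.53 + 13.926×4.83 + 22.963×0.335 = 11.505 + 67.262 + 7.6926 = 86.460 W.
Ideal ⇒ P_in = P_out, so I_p = P_out/V_p = 86.460/220 = 0.393 A.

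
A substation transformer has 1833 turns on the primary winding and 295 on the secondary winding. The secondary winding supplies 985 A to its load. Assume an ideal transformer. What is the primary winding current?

For an ideal transformer I_p/I_s = N_s/N_p, so I_p = 985 × 295/1833 = 159 A.

I_p ≈ 159 A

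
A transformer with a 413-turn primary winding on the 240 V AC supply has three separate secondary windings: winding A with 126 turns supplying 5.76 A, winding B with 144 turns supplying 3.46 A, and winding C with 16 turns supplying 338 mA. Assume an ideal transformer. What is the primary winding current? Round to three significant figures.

V_A = 240 × 126/413 = 73.220 V; V_B = 240 × 144/413 = 83.680 V; V_C = 240 × 16/413 = 9.2978 V.
P_out = V_A I_A + V_B I_B + V_C I_C = 73.220×5.76 + 83.680×3.46 + 9.2978×0.338 = 421.75 + 289.53 + 3.1427 = 714.43 W.
Ideal ⇒ P_in = P_out, so I_p = P_out/V_p = 714.43/240 = 2.98 A.

I_p ≈ 2.98 A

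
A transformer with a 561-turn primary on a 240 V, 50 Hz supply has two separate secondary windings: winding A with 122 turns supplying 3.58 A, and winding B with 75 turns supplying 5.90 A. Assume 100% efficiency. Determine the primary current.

I_p ≈ 1.57 A

V_A = 240 × 122/561 = 52.193 V; V_B = 240 × 75/561 = 32.086 V.
P_out = V_A I_A + V_B I_B = 52.193×3.58 + 32.086×5.90 = 186.85 + 189.30 = 376.15 W.
Ideal ⇒ P_in = P_out, so I_p = P_out/V_p = 376.15/240 = 1.57 A.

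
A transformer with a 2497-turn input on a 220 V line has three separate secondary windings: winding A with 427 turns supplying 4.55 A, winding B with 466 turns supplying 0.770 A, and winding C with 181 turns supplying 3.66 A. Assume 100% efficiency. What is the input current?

I_in ≈ 1.19 A

V_A = 220 × 427/2497 = 37.621 V; V_B = 220 × 466/2497 = 41.057 V; V_C = 220 × 181/2497 = 15.947 V.
P_out = V_A I_A + V_B I_B + V_C I_C = 37.621×4.55 + 41.057×0.770 + 15.947×3.66 = 171.18 + 31.614 + 58.367 = 261.16 W.
Ideal ⇒ P_in = P_out, so I_in = P_out/V_in = 261.16/220 = 1.19 A.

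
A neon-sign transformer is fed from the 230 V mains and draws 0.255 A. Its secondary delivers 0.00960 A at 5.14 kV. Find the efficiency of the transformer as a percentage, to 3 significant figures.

η ≈ 84.1%

P_in = 230 × 0.255 = 58.6500 W.
P_out = 5140 × 0.00960 = 49.3440 W.
η = P_out/P_in = 49.3440/58.6500 = 0.841.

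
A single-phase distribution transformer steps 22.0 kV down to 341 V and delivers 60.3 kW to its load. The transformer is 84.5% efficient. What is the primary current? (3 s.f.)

P_in = P_out/η = 60300/0.845 = 71361 W.
I_p = P_in/V_p = 71361/22000 = 3.24 A.

I_p ≈ 3.24 A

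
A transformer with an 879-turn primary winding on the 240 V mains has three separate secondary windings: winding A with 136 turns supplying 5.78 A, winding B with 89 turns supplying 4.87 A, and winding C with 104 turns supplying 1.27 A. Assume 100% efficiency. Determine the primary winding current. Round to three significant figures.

I_p ≈ 1.54 A

V_A = 240 × 136/879 = 37.133 V; V_B = 240 × 89/879 = 24.300 V; V_C = 240 × 104/879 = 28.396 V.
P_out = V_A I_A + V_B I_B + V_C I_C = 37.133×5.78 + 24.300×4.87 + 28.396×1.27 = 214.63 + 118.34 + 36.063 = 369.03 W.
Ideal ⇒ P_in = P_out, so I_p = P_out/V_p = 369.03/240 = 1.54 A.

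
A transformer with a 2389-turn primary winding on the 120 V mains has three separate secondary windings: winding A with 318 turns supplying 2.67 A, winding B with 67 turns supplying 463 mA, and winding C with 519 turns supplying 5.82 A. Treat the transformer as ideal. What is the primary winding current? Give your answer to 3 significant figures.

V_A = 120 × 318/2389 = 15.973 V; V_B = 120 × 67/2389 = 3.3654 V; V_C = 120 × 519/2389 = 26.069 V.
P_out = V_A I_A + V_B I_B + V_C I_C = 15.973×2.67 + 3.3654×0.463 + 26.069×5.82 = 42.648 + 1.5582 + 151.72 = 195.93 W.
Ideal ⇒ P_in = P_out, so I_p = P_out/V_p = 195.93/120 = 1.63 A.

I_p ≈ 1.63 A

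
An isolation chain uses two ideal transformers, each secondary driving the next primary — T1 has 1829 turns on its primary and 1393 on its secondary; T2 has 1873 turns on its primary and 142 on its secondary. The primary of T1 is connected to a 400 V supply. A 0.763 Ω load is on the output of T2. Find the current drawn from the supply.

I_supply ≈ 1.75 A

After T1: V = 400.00 × 1393/1829 = 304.65 V.
After T2: V = 304.65 × 142/1873 = 23.097 V.
I_load = 23.097/0.763 = 30.271 A, so P_out = 23.097 × 30.271 = 699.15 W.
All ideal ⇒ P_in = P_out, so I_supply = 699.15/400 = 1.75 A.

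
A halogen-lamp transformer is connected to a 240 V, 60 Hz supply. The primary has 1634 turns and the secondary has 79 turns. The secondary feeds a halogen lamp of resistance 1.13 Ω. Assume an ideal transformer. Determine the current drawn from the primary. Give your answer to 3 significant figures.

I_p ≈ 0.496 A

V_s = V_p × N_s/N_p = 240 × 79/1634 = 11.603 V.
I_s = V_s/R = 11.603/1.13 = 10.269 A.
For an ideal transformer I_p N_p = I_s N_s, so I_p = 10.269 × 79/1634 = 0.496 A.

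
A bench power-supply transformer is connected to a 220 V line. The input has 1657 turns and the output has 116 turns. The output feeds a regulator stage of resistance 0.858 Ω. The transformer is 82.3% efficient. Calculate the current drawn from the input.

V_out = 220 × 116/1657 = 15.401 V.
I_out = V_out/R = 15.401/0.858 = 17.950 A.
P_out = V_out I_out = 15.401 × 17.950 = 276.46 W.
P_in = P_out/η = 276.46/0.823 = 335.91 W.
I_in = P_in/V_in = 335.91/220 = 1.53 A.

I_in ≈ 1.53 A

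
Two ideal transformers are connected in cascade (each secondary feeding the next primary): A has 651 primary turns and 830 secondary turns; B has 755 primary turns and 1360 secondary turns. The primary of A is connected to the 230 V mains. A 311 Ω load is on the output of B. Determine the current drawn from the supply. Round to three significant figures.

I_supply ≈ 3.90 A

After A: V = 230.00 × 830/651 = 293.24 V.
After B: V = 293.24 × 1360/755 = 528.22 V.
I_load = 528.22/311 = 1.6985 A, so P_out = 528.22 × 1.6985 = 897.17 W.
All ideal ⇒ P_in = P_out, so I_supply = 897.17/230 = 3.90 A.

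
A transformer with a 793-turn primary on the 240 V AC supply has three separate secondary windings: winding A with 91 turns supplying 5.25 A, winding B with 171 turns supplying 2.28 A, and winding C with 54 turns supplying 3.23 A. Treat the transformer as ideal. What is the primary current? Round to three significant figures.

V_A = 240 × 91/793 = 27.541 V; V_B = 240 × 171/793 = 51.753 V; V_C = 240 × 54/793 = 16.343 V.
P_out = V_A I_A + V_B I_B + V_C I_C = 27.541×5.25 + 51.753×2.28 + 16.343×3.23 = 144.59 + 118.00 + 52.788 = 315.37 W.
Ideal ⇒ P_in = P_out, so I_p = P_out/V_p = 315.37/240 = 1.31 A.

I_p ≈ 1.31 A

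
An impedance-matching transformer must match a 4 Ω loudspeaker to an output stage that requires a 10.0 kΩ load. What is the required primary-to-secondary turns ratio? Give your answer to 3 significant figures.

N_p/N_s ≈ 50.0

Z_p/Z_s = (N_p/N_s)², so N_p/N_s = √(10000/4) = √2500 = 50.0.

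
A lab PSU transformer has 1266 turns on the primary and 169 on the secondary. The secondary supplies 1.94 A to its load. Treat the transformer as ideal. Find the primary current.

For an ideal transformer I_p/I_s = N_s/N_p, so I_p = 1.94 × 169/1266 = 0.259 A.

I_p ≈ 0.259 A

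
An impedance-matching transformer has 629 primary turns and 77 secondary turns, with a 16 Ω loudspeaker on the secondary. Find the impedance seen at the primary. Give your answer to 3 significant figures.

Z_p = (N_p/N_s)² × Z_s = (629/77)² × 16 = 1070 Ω.

Z_p ≈ 1070 Ω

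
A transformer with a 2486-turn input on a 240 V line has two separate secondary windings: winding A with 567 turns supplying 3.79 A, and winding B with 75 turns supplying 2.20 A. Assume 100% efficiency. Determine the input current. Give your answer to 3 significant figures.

I_in ≈ 0.931 A

V_A = 240 × 567/2486 = 54.739 V; V_B = 240 × 75/2486 = 7.2405 V.
P_out = V_A I_A + V_B I_B = 54.739×3.79 + 7.2405×2.20 = 207.46 + 15.929 = 223.39 W.
Ideal ⇒ P_in = P_out, so I_in = P_out/V_in = 223.39/240 = 0.931 A.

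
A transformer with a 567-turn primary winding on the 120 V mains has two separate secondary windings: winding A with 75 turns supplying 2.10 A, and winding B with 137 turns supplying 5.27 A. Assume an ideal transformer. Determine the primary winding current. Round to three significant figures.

V_A = 120 × 75/567 = 15.873 V; V_B = 120 × 137/567 = 28.995 V.
P_out = V_A I_A + V_B I_B = 15.873×2.10 + 28.995×5.27 = 33.333 + 152.80 = 186.14 W.
Ideal ⇒ P_in = P_out, so I_p = P_out/V_p = 186.14/120 = 1.55 A.

I_p ≈ 1.55 A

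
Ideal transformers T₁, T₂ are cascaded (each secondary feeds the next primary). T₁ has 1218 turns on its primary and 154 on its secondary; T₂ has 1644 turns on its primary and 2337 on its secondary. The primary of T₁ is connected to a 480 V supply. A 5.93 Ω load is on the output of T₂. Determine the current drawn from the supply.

I_supply ≈ 2.61 A

After T₁: V = 480.00 × 154/1218 = 60.690 V.
After T₂: V = 60.690 × 2337/1644 = 86.272 V.
I_load = 86.272/5.93 = 14.548 A, so P_out = 86.272 × 14.548 = 1255.1 W.
All ideal ⇒ P_in = P_out, so I_supply = 1255.1/480 = 2.61 A.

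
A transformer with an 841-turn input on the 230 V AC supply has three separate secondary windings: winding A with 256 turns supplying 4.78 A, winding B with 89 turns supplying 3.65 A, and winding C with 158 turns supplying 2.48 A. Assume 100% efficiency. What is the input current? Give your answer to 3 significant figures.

I_in ≈ 2.31 A

V_A = 230 × 256/841 = 70.012 V; V_B = 230 × 89/841 = 24.340 V; V_C = 230 × 158/841 = 43.210 V.
P_out = V_A I_A + V_B I_B + V_C I_C = 70.012×4.78 + 24.340×3.65 + 43.210×2.48 = 334.66 + 88.841 + 107.16 = 530.66 W.
Ideal ⇒ P_in = P_out, so I_in = P_out/V_in = 530.66/230 = 2.31 A.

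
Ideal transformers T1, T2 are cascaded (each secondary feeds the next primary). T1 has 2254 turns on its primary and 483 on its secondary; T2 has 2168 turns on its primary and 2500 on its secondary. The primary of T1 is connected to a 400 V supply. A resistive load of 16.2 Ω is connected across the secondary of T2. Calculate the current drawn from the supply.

After T1: V = 400.00 × 483/2254 = 85.714 V.
After T2: V = 85.714 × 2500/2168 = 98.840 V.
I_load = 98.840/16.2 = 6.1013 A, so P_out = 98.840 × 6.1013 = 603.05 W.
All ideal ⇒ P_in = P_out, so I_supply = 603.05/400 = 1.51 A.

I_supply ≈ 1.51 A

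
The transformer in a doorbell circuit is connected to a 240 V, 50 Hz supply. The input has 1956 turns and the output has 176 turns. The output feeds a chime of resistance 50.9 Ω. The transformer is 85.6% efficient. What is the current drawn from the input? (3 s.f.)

I_in ≈ 0.0446 A

V_out = 240 × 176/1956 = 21.595 V.
I_out = V_out/R = 21.595/50.9 = 0.42427 A.
P_out = V_out I_out = 21.595 × 0.42427 = 9.1620 W.
P_in = P_out/η = 9.1620/0.856 = 10.703 W.
I_in = P_in/V_in = 10.703/240 = 0.0446 A.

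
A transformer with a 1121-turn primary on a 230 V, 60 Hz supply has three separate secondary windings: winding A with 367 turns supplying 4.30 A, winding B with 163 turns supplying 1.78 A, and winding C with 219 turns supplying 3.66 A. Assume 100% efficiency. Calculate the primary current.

V_A = 230 × 367/1121 = 75.299 V; V_B = 230 × 163/1121 = 33.443 V; V_C = 230 × 219/1121 = 44.933 V.
P_out = V_A I_A + V_B I_B + V_C I_C = 75.299×4.30 + 33.443×1.78 + 44.933×3.66 = 323.79 + 59.529 + 164.46 = 547.77 W.
Ideal ⇒ P_in = P_out, so I_p = P_out/V_p = 547.77/230 = 2.38 A.

I_p ≈ 2.38 A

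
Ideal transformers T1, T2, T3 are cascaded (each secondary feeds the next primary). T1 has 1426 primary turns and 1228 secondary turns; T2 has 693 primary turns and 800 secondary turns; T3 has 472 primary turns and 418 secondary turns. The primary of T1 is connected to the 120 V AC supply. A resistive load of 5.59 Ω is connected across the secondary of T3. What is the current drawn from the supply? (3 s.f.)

I_supply ≈ 16.6 A

Secondary of T1: V = 120.00 × 1228/1426 = 103.34 V.
Secondary of T2: V = 103.34 × 800/693 = 119.29 V.
Secondary of T3: V = 119.29 × 418/472 = 105.65 V.
I_load = 105.65/5.59 = 18.899 A, so P_out = 105.65 × 18.899 = 1996.6 W.
All ideal ⇒ P_in = P_out, so I_supply = 1996.6/120 = 16.6 A.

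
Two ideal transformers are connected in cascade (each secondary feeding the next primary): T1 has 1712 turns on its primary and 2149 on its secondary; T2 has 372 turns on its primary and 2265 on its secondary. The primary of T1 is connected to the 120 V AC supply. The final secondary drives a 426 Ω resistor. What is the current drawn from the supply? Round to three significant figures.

I_supply ≈ 16.5 A

After T1: V = 120.00 × 2149/1712 = 150.63 V.
After T2: V = 150.63 × 2265/372 = 917.15 V.
I_load = 917.15/426 = 2.1529 A, so P_out = 917.15 × 2.1529 = 1974.6 W.
All ideal ⇒ P_in = P_out, so I_supply = 1974.6/120 = 16.5 A.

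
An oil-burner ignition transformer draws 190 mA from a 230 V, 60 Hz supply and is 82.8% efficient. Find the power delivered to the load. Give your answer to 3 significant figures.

P_out ≈ 36.2 W

P_in = V_p I_p = 230 × 0.190 = 43.700 W.
P_out = η P_in = 0.828 × 43.700 = 36.2 W.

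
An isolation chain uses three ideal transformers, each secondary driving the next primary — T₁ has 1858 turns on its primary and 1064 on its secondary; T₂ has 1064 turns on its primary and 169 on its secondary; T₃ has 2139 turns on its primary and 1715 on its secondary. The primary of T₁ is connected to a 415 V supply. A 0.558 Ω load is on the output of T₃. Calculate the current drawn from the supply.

I_supply ≈ 3.96 A

After T₁: V = 415.00 × 1064/1858 = 237.65 V.
After T₂: V = 237.65 × 169/1064 = 37.748 V.
After T₃: V = 37.748 × 1715/2139 = 30.265 V.
I_load = 30.265/0.558 = 54.239 A, so P_out = 30.265 × 54.239 = 1641.5 W.
All ideal ⇒ P_in = P_out, so I_supply = 1641.5/415 = 3.96 A.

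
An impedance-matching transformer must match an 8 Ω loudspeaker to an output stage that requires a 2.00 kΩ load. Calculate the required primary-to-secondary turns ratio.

N_p/N_s ≈ 15.8

Z_p/Z_s = (N_p/N_s)², so N_p/N_s = √(2000/8) = √250 = 15.8.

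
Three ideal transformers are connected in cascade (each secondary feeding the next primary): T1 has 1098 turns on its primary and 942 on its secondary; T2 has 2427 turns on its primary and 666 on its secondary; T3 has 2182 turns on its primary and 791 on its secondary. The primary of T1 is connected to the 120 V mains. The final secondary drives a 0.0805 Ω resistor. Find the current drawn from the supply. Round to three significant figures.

After T1: V = 120.00 × 942/1098 = 102.95 V.
After T2: V = 102.95 × 666/2427 = 28.251 V.
After T3: V = 28.251 × 791/2182 = 10.241 V.
I_load = 10.241/0.0805 = 127.22 A, so P_out = 10.241 × 127.22 = 1302.9 W.
All ideal ⇒ P_in = P_out, so I_supply = 1302.9/120 = 10.9 A.

I_supply ≈ 10.9 A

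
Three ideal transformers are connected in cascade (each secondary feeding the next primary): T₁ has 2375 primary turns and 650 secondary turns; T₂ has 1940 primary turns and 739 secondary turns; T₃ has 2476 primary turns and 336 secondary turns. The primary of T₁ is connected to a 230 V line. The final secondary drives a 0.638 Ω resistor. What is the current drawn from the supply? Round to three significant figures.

After T₁: V = 230.00 × 650/2375 = 62.947 V.
After T₂: V = 62.947 × 739/1940 = 23.978 V.
After T₃: V = 23.978 × 336/2476 = 3.2539 V.
I_load = 3.2539/0.638 = 5.1002 A, so P_out = 3.2539 × 5.1002 = 16.596 W.
All ideal ⇒ P_in = P_out, so I_supply = 16.596/230 = 0.0722 A.

I_supply ≈ 0.0722 A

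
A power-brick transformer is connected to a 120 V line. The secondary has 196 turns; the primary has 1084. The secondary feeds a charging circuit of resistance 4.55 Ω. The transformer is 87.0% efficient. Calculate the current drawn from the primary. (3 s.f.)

I_p ≈ 0.991 A

V_s = 120 × 196/1084 = 21.697 V.
I_s = V_s/R = 21.697/4.55 = 4.7687 A.
P_out = V_s I_s = 21.697 × 4.7687 = 103.47 W.
P_in = P_out/η = 103.47/0.870 = 118.93 W.
I_p = P_in/V_p = 118.93/120 = 0.991 A.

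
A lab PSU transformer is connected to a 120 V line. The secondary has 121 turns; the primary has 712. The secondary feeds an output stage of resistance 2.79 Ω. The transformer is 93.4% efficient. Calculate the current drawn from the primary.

I_p ≈ 1.33 A

V_s = 120 × 121/712 = 20.393 V.
I_s = V_s/R = 20.393/2.79 = 7.3094 A.
P_out = V_s I_s = 20.393 × 7.3094 = 149.06 W.
P_in = P_out/η = 149.06/0.934 = 159.60 W.
I_p = P_in/V_p = 159.60/120 = 1.33 A.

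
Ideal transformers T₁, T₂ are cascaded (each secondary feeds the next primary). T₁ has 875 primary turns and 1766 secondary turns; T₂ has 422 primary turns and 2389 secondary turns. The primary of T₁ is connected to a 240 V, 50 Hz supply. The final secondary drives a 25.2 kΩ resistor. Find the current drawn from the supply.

After T₁: V = 240.00 × 1766/875 = 484.39 V.
After T₂: V = 484.39 × 2389/422 = 2742.2 V.
I_load = 2742.2/25200 = 0.10882 A, so P_out = 2742.2 × 0.10882 = 298.40 W.
All ideal ⇒ P_in = P_out, so I_supply = 298.40/240 = 1.24 A.

I_supply ≈ 1.24 A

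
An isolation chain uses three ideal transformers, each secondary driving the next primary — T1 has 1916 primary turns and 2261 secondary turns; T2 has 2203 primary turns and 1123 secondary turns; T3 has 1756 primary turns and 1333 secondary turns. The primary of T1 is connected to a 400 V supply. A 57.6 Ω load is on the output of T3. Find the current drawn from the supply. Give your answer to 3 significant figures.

I_supply ≈ 1.45 A

Secondary of T1: V = 400.00 × 2261/1916 = 472.03 V.
Secondary of T2: V = 472.03 × 1123/2203 = 240.62 V.
Secondary of T3: V = 240.62 × 1333/1756 = 182.66 V.
I_load = 182.66/57.6 = 3.1711 A, so P_out = 182.66 × 3.1711 = 579.23 W.
All ideal ⇒ P_in = P_out, so I_supply = 579.23/400 = 1.45 A.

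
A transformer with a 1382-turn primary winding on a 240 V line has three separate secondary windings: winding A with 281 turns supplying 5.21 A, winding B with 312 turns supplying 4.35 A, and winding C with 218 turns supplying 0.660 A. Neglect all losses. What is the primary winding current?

I_p ≈ 2.15 A

V_A = 240 × 281/1382 = 48.799 V; V_B = 240 × 312/1382 = 54.182 V; V_C = 240 × 218/1382 = 37.858 V.
P_out = V_A I_A + V_B I_B + V_C I_C = 48.799×5.21 + 54.182×4.35 + 37.858×0.660 = 254.24 + 235.69 + 24.986 = 514.92 W.
Ideal ⇒ P_in = P_out, so I_p = P_out/V_p = 514.92/240 = 2.15 A.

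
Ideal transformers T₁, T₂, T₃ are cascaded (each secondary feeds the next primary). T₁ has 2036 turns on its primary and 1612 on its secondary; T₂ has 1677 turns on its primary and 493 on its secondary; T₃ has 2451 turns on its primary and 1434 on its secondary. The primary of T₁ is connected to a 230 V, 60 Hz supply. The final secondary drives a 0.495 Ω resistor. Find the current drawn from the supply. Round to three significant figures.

Secondary of T₁: V = 230.00 × 1612/2036 = 182.10 V.
Secondary of T₂: V = 182.10 × 493/1677 = 53.534 V.
Secondary of T₃: V = 53.534 × 1434/2451 = 31.321 V.
I_load = 31.321/0.495 = 63.275 A, so P_out = 31.321 × 63.275 = 1981.8 W.
All ideal ⇒ P_in = P_out, so I_supply = 1981.8/230 = 8.62 A.

I_supply ≈ 8.62 A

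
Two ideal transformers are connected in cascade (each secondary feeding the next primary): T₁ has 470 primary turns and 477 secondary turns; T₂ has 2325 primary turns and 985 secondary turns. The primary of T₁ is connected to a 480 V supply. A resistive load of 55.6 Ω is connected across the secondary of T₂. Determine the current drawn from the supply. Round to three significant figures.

I_supply ≈ 1.60 A

After T₁: V = 480.00 × 477/470 = 487.15 V.
After T₂: V = 487.15 × 985/2325 = 206.38 V.
I_load = 206.38/55.6 = 3.7119 A, so P_out = 206.38 × 3.7119 = 766.08 W.
All ideal ⇒ P_in = P_out, so I_supply = 766.08/480 = 1.60 A.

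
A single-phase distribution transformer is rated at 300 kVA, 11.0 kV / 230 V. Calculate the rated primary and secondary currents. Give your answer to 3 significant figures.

I_p = S/V_p = 300000/11000 = 27.3 A.
I_s = S/V_s = 300000/230 = 1300 A.

I_p ≈ 27.3 A, I_s ≈ 1300 A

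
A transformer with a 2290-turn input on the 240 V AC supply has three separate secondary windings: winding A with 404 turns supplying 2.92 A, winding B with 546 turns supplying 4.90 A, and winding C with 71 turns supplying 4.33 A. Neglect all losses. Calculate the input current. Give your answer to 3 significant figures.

V_A = 240 × 404/2290 = 42.341 V; V_B = 240 × 546/2290 = 57.223 V; V_C = 240 × 71/2290 = 7.4410 V.
P_out = V_A I_A + V_B I_B + V_C I_C = 42.341×2.92 + 57.223×4.90 + 7.4410×4.33 = 123.63 + 280.39 + 32.220 = 436.25 W.
Ideal ⇒ P_in = P_out, so I_in = P_out/V_in = 436.25/240 = 1.82 A.

I_in ≈ 1.82 A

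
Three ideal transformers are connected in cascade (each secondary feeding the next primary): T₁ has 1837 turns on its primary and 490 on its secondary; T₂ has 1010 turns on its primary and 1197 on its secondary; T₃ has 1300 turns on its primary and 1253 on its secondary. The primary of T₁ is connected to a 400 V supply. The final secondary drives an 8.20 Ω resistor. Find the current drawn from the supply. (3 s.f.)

I_supply ≈ 4.53 A

After T₁: V = 400.00 × 490/1837 = 106.70 V.
After T₂: V = 106.70 × 1197/1010 = 126.45 V.
After T₃: V = 126.45 × 1253/1300 = 121.88 V.
I_load = 121.88/8.20 = 14.863 A, so P_out = 121.88 × 14.863 = 1811.5 W.
All ideal ⇒ P_in = P_out, so I_supply = 1811.5/400 = 4.53 A.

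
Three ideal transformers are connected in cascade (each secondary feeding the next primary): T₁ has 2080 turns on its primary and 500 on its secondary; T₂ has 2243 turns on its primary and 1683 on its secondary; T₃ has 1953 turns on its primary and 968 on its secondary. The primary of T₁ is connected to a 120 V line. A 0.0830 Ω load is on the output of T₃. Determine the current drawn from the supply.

I_supply ≈ 11.6 A

Secondary of T₁: V = 120.00 × 500/2080 = 28.846 V.
Secondary of T₂: V = 28.846 × 1683/2243 = 21.644 V.
Secondary of T₃: V = 21.644 × 968/1953 = 10.728 V.
I_load = 10.728/0.0830 = 129.25 A, so P_out = 10.728 × 129.25 = 1386.6 W.
All ideal ⇒ P_in = P_out, so I_supply = 1386.6/120 = 11.6 A.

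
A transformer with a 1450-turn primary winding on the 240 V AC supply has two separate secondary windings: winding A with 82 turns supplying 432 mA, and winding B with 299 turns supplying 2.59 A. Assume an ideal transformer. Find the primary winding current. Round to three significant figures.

V_A = 240 × 82/1450 = 13.572 V; V_B = 240 × 299/1450 = 49.490 V.
P_out = V_A I_A + V_B I_B = 13.572×0.432 + 49.490×2.59 = 5.8633 + 128.18 = 134.04 W.
Ideal ⇒ P_in = P_out, so I_p = P_out/V_p = 134.04/240 = 0.559 A.

I_p ≈ 0.559 A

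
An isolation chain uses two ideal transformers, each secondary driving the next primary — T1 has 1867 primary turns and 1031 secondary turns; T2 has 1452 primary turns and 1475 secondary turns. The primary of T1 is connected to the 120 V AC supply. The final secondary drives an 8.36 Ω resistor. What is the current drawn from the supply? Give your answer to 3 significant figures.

After T1: V = 120.00 × 1031/1867 = 66.267 V.
After T2: V = 66.267 × 1475/1452 = 67.316 V.
I_load = 67.316/8.36 = 8.0522 A, so P_out = 67.316 × 8.0522 = 542.05 W.
All ideal ⇒ P_in = P_out, so I_supply = 542.05/120 = 4.52 A.

I_supply ≈ 4.52 A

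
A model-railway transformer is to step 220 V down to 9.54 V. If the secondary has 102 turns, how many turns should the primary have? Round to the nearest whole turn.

N_p/N_s = V_p/V_s, so N_p = 102 × 220/9.54 = 2352.2 ≈ 2352 turns.

N_p = 2352 turns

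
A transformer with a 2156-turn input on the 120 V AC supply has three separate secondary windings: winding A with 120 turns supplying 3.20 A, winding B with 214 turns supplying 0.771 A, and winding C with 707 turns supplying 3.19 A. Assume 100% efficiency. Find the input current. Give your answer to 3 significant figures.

I_in ≈ 1.30 A

V_A = 120 × 120/2156 = 6.6790 V; V_B = 120 × 214/2156 = 11.911 V; V_C = 120 × 707/2156 = 39.351 V.
P_out = V_A I_A + V_B I_B + V_C I_C = 6.6790×3.20 + 11.911×0.771 + 39.351×3.19 = 21.373 + 9.1833 + 125.53 = 156.08 W.
Ideal ⇒ P_in = P_out, so I_in = P_out/V_in = 156.08/120 = 1.30 A.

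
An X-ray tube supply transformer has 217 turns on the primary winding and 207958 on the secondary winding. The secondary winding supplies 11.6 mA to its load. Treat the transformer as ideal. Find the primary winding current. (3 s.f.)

For an ideal transformer I_p/I_s = N_s/N_p, so I_p = 0.0116 × 207958/217 = 11.1 A.

I_p ≈ 11.1 A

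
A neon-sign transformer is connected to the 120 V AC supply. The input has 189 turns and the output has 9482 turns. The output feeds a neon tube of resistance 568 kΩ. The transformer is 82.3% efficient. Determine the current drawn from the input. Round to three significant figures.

V_out = 120 × 9482/189 = 6020.3 V.
I_out = V_out/R = 6020.3/568000 = 0.010599 A.
P_out = V_out I_out = 6020.3 × 0.010599 = 63.810 W.
P_in = P_out/η = 63.810/0.823 = 77.534 W.
I_in = P_in/V_in = 77.534/120 = 0.646 A.

I_in ≈ 0.646 A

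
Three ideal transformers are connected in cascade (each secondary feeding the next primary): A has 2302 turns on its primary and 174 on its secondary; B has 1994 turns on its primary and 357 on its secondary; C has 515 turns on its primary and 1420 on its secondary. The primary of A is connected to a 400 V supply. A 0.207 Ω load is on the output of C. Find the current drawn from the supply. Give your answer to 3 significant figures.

After A: V = 400.00 × 174/2302 = 30.235 V.
After B: V = 30.235 × 357/1994 = 5.4131 V.
After C: V = 5.4131 × 1420/515 = 14.925 V.
I_load = 14.925/0.207 = 72.104 A, so P_out = 14.925 × 72.104 = 1076.2 W.
All ideal ⇒ P_in = P_out, so I_supply = 1076.2/400 = 2.69 A.

I_supply ≈ 2.69 A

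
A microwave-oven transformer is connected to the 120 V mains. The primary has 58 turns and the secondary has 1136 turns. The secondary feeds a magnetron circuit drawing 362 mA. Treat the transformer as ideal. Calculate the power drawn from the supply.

P ≈ 851 W

I_p = I_s × N_s/N_p = 0.362 × 1136/58 = 7.0902 A.
P = V_p I_p = 120 × 7.0902 = 851 W.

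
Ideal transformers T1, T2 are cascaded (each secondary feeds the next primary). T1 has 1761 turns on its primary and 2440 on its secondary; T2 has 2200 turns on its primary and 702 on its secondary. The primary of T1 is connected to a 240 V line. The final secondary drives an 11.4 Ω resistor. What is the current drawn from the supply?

I_supply ≈ 4.12 A

Secondary of T1: V = 240.00 × 2440/1761 = 332.54 V.
Secondary of T2: V = 332.54 × 702/2200 = 106.11 V.
I_load = 106.11/11.4 = 9.3079 A, so P_out = 106.11 × 9.3079 = 987.66 W.
All ideal ⇒ P_in = P_out, so I_supply = 987.66/240 = 4.12 A.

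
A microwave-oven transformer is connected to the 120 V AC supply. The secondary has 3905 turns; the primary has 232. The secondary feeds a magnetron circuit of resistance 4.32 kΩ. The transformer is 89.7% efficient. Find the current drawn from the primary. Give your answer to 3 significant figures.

I_p ≈ 8.77 A

V_s = 120 × 3905/232 = 2019.8 V.
I_s = V_s/R = 2019.8/4320 = 0.46755 A.
P_out = V_s I_s = 2019.8 × 0.46755 = 944.38 W.
P_in = P_out/η = 944.38/0.897 = 1052.8 W.
I_p = P_in/V_p = 1052.8/120 = 8.77 A.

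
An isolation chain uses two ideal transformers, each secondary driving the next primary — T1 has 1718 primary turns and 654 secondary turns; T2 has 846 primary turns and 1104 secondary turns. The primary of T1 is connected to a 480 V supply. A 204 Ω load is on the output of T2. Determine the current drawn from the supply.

I_supply ≈ 0.581 A

After T1: V = 480.00 × 654/1718 = 182.72 V.
After T2: V = 182.72 × 1104/846 = 238.45 V.
I_load = 238.45/204 = 1.1689 A, so P_out = 238.45 × 1.1689 = 278.71 W.
All ideal ⇒ P_in = P_out, so I_supply = 278.71/480 = 0.581 A.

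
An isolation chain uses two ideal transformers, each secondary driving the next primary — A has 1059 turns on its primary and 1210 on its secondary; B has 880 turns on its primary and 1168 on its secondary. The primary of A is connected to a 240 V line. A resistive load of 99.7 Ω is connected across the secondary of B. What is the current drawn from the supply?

Secondary of A: V = 240.00 × 1210/1059 = 274.22 V.
Secondary of B: V = 274.22 × 1168/880 = 363.97 V.
I_load = 363.97/99.7 = 3.6506 A, so P_out = 363.97 × 3.6506 = 1328.7 W.
All ideal ⇒ P_in = P_out, so I_supply = 1328.7/240 = 5.54 A.

I_supply ≈ 5.54 A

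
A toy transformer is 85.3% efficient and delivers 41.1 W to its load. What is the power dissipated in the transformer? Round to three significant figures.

P_loss ≈ 7.08 W

P_in = P_out/η = 41.1/0.853 = 48.1829 W.
P_loss = P_in − P_out = 48.1829 − 41.1 = 7.08 W.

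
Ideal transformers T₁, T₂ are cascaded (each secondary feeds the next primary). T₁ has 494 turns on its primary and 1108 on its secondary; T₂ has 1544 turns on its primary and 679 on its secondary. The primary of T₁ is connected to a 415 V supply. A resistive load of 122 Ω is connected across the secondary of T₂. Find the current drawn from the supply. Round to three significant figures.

I_supply ≈ 3.31 A

After T₁: V = 415.00 × 1108/494 = 930.81 V.
After T₂: V = 930.81 × 679/1544 = 409.34 V.
I_load = 409.34/122 = 3.3552 A, so P_out = 409.34 × 3.3552 = 1373.4 W.
All ideal ⇒ P_in = P_out, so I_supply = 1373.4/415 = 3.31 A.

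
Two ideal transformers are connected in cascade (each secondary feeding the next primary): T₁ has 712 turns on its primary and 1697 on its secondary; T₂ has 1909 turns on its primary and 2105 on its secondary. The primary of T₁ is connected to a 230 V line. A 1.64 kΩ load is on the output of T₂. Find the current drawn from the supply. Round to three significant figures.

After T₁: V = 230.00 × 1697/712 = 548.19 V.
After T₂: V = 548.19 × 2105/1909 = 604.47 V.
I_load = 604.47/1640 = 0.36858 A, so P_out = 604.47 × 0.36858 = 222.80 W.
All ideal ⇒ P_in = P_out, so I_supply = 222.80/230 = 0.969 A.

I_supply ≈ 0.969 A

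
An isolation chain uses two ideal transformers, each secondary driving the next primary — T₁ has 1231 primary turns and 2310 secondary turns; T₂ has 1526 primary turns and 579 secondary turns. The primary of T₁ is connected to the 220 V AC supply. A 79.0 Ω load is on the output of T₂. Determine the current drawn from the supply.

After T₁: V = 220.00 × 2310/1231 = 412.84 V.
After T₂: V = 412.84 × 579/1526 = 156.64 V.
I_load = 156.64/79.0 = 1.9828 A, so P_out = 156.64 × 1.9828 = 310.58 W.
All ideal ⇒ P_in = P_out, so I_supply = 310.58/220 = 1.41 A.

I_supply ≈ 1.41 A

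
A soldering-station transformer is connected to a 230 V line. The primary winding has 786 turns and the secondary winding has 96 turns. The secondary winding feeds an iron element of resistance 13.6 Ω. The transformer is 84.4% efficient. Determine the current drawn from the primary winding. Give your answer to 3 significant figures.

I_p ≈ 0.299 A

V_s = 230 × 96/786 = 28.092 V.
I_s = V_s/R = 28.092/13.6 = 2.0656 A.
P_out = V_s I_s = 28.092 × 2.0656 = 58.025 W.
P_in = P_out/η = 58.025/0.844 = 68.750 W.
I_p = P_in/V_p = 68.750/230 = 0.299 A.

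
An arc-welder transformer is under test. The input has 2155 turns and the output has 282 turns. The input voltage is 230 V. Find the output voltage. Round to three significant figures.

V_out/V_in = N_out/N_in, so V_out = 230 × 282/2155 = 30.1 V.

V_out ≈ 30.1 V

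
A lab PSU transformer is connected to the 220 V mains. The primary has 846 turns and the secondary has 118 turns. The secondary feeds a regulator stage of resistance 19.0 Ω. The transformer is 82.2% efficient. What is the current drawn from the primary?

V_s = 220 × 118/846 = 30.686 V.
I_s = V_s/R = 30.686/19.0 = 1.6150 A.
P_out = V_s I_s = 30.686 × 1.6150 = 49.558 W.
P_in = P_out/η = 49.558/0.822 = 60.290 W.
I_p = P_in/V_p = 60.290/220 = 0.274 A.

I_p ≈ 0.274 A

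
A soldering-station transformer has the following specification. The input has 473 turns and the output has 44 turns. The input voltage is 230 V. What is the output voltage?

V_out ≈ 21.4 V

V_out/V_in = N_out/N_in, so V_out = 230 × 44/473 = 21.4 V.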